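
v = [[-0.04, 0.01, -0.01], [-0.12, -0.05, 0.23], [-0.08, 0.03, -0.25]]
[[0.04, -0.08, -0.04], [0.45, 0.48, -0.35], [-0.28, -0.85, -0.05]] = v @ [[-1.12, 1.46, 1.68],[1.09, 0.92, 3.15],[1.61, 3.04, 0.04]]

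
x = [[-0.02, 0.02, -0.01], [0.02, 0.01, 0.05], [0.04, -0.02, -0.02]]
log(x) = [[-4.23, 0.16, -1.49], [-1.66, -3.08, 1.10], [2.33, -1.17, -2.82]]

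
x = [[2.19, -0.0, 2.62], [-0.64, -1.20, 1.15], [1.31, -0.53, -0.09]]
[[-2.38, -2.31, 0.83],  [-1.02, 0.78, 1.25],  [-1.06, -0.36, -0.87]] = x @ [[-0.55, -0.59, -0.59], [0.71, -0.71, 0.05], [-0.45, -0.39, 0.81]]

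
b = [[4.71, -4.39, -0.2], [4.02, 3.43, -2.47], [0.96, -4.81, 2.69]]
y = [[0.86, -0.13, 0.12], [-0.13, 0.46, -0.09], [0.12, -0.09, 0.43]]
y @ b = [[3.64, -4.8, 0.47], [1.15, 2.58, -1.35], [0.62, -2.9, 1.36]]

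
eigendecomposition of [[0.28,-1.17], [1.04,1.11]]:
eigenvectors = [[0.73+0.00j, (0.73-0j)], [-0.26-0.64j, -0.26+0.64j]]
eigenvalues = [(0.7+1.02j), (0.7-1.02j)]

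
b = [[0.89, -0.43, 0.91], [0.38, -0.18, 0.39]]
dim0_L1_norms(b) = [1.27, 0.61, 1.3]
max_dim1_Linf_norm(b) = 0.91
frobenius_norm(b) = 1.46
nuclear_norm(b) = 1.46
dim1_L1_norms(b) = [2.23, 0.95]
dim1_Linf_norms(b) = [0.91, 0.39]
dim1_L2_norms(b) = [1.34, 0.57]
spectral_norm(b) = 1.46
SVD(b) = [[-0.92, -0.39], [-0.39, 0.92]] @ diag([1.460817333558015, 0.003566227201291315]) @ [[-0.66, 0.32, -0.68],[0.03, 0.91, 0.40]]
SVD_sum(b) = [[0.89, -0.43, 0.91], [0.38, -0.18, 0.39]] + [[-0.0, -0.00, -0.0], [0.0, 0.00, 0.00]]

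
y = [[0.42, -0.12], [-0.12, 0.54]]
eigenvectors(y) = [[-0.85, 0.53], [-0.53, -0.85]]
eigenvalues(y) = [0.35, 0.61]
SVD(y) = [[-0.53, 0.85], [0.85, 0.53]] @ diag([0.6141640786499873, 0.3458359213500126]) @ [[-0.53, 0.85], [0.85, 0.53]]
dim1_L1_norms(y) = [0.54, 0.66]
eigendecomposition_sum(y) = [[0.25, 0.15], [0.15, 0.10]] + [[0.17, -0.27], [-0.27, 0.44]]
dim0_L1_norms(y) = [0.54, 0.66]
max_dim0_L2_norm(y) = 0.55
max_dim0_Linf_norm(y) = 0.54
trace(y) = 0.96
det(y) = 0.21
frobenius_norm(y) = 0.70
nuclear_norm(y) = 0.96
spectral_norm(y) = 0.61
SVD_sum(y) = [[0.17, -0.27],[-0.27, 0.44]] + [[0.25, 0.15],[0.15, 0.1]]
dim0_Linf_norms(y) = [0.42, 0.54]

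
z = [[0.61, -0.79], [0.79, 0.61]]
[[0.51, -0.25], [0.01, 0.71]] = z @ [[0.32, 0.41], [-0.40, 0.63]]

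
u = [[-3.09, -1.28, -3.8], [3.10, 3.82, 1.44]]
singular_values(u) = [6.77, 2.45]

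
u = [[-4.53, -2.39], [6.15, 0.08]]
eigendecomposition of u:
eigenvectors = [[(0.32-0.42j), (0.32+0.42j)], [(-0.85+0j), (-0.85-0j)]]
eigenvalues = [(-2.22+3.06j), (-2.22-3.06j)]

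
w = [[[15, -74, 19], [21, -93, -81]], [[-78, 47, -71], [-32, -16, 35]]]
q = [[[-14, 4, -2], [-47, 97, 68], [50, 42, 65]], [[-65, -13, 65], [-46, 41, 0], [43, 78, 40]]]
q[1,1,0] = -46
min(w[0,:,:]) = -93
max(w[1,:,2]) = 35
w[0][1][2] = -81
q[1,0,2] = 65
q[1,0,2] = 65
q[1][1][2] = 0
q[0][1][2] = 68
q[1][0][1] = -13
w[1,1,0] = -32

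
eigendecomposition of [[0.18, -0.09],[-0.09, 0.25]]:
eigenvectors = [[-0.83, 0.56], [-0.56, -0.83]]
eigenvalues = [0.12, 0.31]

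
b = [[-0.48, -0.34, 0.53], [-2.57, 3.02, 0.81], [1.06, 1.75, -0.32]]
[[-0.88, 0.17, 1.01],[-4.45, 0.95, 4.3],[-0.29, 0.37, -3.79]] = b@ [[0.34, 0.11, -2.79], [-0.70, 0.25, -0.67], [-1.80, 0.59, -1.05]]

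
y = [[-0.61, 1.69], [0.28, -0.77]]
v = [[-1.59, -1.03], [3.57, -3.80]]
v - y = [[-0.98, -2.72], [3.29, -3.03]]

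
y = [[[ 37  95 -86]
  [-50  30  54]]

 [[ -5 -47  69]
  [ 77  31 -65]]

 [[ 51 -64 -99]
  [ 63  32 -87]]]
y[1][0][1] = -47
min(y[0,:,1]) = 30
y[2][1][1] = 32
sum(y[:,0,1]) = -16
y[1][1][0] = 77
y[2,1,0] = 63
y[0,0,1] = 95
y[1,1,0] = 77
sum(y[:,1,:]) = 85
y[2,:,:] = [[51, -64, -99], [63, 32, -87]]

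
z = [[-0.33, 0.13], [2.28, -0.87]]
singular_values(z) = [2.47, 0.0]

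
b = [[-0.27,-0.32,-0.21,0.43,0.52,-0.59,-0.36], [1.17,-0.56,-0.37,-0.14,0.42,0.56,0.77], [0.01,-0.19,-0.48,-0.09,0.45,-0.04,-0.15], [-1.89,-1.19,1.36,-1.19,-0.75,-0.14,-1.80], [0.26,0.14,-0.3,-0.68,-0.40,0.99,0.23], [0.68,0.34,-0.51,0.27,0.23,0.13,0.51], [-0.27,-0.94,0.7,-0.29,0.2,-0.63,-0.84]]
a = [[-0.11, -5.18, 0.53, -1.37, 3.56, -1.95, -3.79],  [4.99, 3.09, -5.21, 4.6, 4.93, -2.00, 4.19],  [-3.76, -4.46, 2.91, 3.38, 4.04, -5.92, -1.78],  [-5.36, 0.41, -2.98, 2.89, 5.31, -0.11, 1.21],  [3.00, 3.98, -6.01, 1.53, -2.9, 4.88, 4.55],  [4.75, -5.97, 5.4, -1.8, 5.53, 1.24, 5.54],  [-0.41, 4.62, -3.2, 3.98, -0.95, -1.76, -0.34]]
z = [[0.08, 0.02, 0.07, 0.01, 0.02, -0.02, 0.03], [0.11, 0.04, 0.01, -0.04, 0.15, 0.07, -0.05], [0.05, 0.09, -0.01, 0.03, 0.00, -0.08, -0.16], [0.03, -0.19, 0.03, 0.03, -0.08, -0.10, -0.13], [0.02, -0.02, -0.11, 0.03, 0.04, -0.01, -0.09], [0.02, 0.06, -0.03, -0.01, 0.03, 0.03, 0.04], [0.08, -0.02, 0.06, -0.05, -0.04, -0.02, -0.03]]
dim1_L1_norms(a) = [16.49, 29.01, 26.25, 18.27, 26.85, 30.23, 15.26]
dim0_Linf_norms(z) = [0.11, 0.19, 0.11, 0.05, 0.15, 0.1, 0.16]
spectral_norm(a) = 17.23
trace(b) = -3.61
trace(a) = 6.78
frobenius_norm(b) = 4.73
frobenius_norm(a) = 26.35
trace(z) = 0.18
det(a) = 123327.89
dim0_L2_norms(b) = [2.37, 1.7, 1.76, 1.5, 1.21, 1.44, 2.24]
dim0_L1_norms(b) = [4.55, 3.68, 3.93, 3.09, 2.97, 3.08, 4.66]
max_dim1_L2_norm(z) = 0.27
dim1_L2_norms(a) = [7.74, 11.34, 10.41, 8.71, 10.78, 12.39, 7.19]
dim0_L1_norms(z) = [0.39, 0.44, 0.32, 0.2, 0.36, 0.33, 0.53]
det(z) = -0.00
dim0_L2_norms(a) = [9.98, 11.37, 10.97, 8.01, 11.02, 8.44, 9.38]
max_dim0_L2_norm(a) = 11.37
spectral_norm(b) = 4.04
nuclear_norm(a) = 56.98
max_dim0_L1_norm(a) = 27.71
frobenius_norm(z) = 0.47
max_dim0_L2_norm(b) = 2.37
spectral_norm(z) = 0.31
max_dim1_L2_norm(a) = 12.39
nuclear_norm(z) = 1.01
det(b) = -0.00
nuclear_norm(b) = 8.45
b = z @ a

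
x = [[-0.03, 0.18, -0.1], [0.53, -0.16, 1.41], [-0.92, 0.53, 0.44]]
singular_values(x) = [1.52, 1.15, 0.15]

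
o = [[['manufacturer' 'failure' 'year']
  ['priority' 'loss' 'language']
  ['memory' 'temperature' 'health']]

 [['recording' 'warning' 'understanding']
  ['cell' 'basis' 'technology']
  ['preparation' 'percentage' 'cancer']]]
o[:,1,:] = [['priority', 'loss', 'language'], ['cell', 'basis', 'technology']]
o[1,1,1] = 'basis'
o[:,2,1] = ['temperature', 'percentage']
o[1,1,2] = 'technology'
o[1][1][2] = 'technology'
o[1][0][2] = 'understanding'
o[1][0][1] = 'warning'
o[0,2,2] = 'health'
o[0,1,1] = 'loss'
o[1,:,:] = [['recording', 'warning', 'understanding'], ['cell', 'basis', 'technology'], ['preparation', 'percentage', 'cancer']]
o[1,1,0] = 'cell'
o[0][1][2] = 'language'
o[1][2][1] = 'percentage'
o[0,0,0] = 'manufacturer'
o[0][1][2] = 'language'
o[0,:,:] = [['manufacturer', 'failure', 'year'], ['priority', 'loss', 'language'], ['memory', 'temperature', 'health']]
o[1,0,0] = 'recording'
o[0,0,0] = 'manufacturer'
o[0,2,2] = 'health'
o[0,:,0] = ['manufacturer', 'priority', 'memory']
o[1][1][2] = 'technology'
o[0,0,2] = 'year'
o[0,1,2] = 'language'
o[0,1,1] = 'loss'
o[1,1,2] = 'technology'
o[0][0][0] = 'manufacturer'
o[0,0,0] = 'manufacturer'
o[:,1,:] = [['priority', 'loss', 'language'], ['cell', 'basis', 'technology']]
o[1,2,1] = 'percentage'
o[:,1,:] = [['priority', 'loss', 'language'], ['cell', 'basis', 'technology']]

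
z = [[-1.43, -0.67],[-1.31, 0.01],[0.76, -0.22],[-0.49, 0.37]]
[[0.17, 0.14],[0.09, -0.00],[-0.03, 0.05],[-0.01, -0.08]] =z @ [[-0.07,-0.0], [-0.11,-0.21]]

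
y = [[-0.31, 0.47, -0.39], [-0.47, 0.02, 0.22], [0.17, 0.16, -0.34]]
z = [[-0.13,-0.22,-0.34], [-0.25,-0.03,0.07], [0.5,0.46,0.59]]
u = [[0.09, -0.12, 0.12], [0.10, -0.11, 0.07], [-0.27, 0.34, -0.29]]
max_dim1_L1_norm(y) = 1.17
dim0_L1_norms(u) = [0.46, 0.57, 0.48]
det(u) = 0.00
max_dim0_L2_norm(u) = 0.38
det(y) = -0.01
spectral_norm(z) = 0.99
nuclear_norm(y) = 1.37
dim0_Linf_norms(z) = [0.5, 0.46, 0.59]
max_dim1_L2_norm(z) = 0.9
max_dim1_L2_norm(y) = 0.68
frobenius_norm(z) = 1.03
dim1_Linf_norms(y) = [0.47, 0.47, 0.34]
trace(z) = 0.43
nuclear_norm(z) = 1.26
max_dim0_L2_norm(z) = 0.68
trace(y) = -0.63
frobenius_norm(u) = 0.58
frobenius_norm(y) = 0.95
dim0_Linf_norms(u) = [0.27, 0.34, 0.29]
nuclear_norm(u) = 0.61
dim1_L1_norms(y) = [1.17, 0.71, 0.67]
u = z @ y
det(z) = 0.00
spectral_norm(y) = 0.73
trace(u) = -0.31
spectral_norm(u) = 0.58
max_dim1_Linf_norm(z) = 0.59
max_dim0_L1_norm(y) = 0.95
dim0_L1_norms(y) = [0.95, 0.65, 0.95]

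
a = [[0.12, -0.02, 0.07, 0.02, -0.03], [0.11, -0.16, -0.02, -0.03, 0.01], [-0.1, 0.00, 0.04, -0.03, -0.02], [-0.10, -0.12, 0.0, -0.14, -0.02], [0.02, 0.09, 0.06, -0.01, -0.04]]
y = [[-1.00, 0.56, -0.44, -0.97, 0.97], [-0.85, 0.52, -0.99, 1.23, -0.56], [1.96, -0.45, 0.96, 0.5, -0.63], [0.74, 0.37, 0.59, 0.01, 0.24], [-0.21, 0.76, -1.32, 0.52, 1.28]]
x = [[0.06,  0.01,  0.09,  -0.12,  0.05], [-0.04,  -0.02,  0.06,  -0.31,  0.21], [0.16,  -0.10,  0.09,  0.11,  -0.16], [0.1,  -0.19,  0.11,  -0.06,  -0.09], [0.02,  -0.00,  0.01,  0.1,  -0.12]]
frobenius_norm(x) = 0.59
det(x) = -0.00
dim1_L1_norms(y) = [3.94, 4.15, 4.5, 1.95, 4.09]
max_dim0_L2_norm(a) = 0.22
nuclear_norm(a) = 0.65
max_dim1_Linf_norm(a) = 0.16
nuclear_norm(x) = 0.96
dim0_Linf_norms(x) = [0.16, 0.19, 0.11, 0.31, 0.21]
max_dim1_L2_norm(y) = 2.37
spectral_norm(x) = 0.47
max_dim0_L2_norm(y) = 2.48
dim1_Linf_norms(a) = [0.12, 0.16, 0.1, 0.14, 0.09]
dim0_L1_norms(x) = [0.38, 0.32, 0.36, 0.7, 0.63]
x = a @ y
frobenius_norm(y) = 4.26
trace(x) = -0.05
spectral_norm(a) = 0.25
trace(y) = 1.77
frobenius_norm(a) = 0.36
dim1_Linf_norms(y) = [1.0, 1.23, 1.96, 0.74, 1.32]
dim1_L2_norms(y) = [1.84, 1.95, 2.37, 1.04, 2.07]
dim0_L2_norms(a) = [0.22, 0.22, 0.1, 0.15, 0.06]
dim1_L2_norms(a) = [0.14, 0.2, 0.11, 0.21, 0.12]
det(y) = -0.85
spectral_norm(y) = 3.34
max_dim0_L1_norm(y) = 4.76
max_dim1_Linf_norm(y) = 1.96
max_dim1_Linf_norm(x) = 0.31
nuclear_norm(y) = 7.67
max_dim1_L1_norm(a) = 0.38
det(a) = -0.00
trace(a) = -0.18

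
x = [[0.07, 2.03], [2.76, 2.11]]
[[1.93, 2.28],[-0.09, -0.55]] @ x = [[6.43, 8.73], [-1.52, -1.34]]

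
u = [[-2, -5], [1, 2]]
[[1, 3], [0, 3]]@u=[[1, 1], [3, 6]]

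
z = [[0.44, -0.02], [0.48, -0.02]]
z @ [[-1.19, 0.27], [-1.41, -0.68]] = [[-0.50, 0.13], [-0.54, 0.14]]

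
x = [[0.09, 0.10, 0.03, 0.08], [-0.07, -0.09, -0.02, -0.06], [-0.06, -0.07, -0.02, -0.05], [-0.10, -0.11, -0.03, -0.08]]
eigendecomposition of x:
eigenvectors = [[-0.57+0.00j, (-0.72+0j), (-0.72-0j), (0.31+0j)], [0.48+0.00j, 0.26+0.22j, (0.26-0.22j), (-0.2+0j)], [(0.38+0j), (0.28+0.01j), 0.28-0.01j, (-0.9+0j)], [(0.56+0j), (0.39-0.37j), 0.39+0.37j, (0.23+0j)]]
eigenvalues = [(-0.09+0j), (-0+0.01j), (-0-0.01j), (-0+0j)]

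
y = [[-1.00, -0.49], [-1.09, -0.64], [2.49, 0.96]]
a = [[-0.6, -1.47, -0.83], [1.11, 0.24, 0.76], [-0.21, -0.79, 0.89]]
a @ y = [[0.14, 0.44], [0.52, 0.03], [3.29, 1.46]]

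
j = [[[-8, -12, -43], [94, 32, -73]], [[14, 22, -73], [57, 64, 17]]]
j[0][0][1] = -12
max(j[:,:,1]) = 64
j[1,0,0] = 14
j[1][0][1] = 22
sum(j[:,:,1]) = 106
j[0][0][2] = -43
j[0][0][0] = -8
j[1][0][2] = -73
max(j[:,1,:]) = 94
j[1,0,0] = 14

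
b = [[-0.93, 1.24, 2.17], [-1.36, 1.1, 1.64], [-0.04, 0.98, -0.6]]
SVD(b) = [[-0.74, -0.09, -0.66], [-0.67, 0.09, 0.74], [-0.01, 0.99, -0.13]] @ diag([3.557472885773904, 1.1575152578837562, 0.43260269850035044]) @ [[0.45,  -0.47,  -0.76], [-0.07,  0.83,  -0.55], [-0.89,  -0.30,  -0.34]]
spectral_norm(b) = 3.56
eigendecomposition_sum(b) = [[(-0.28+0.7j),0.74-0.63j,(0.53+0.05j)], [-0.49+0.21j,0.67+0.06j,(0.23+0.28j)], [(-0.19+0.28j),(0.38-0.2j),0.22+0.07j]] + [[(-0.28-0.7j), (0.74+0.63j), 0.53-0.05j], [(-0.49-0.21j), 0.67-0.06j, 0.23-0.28j], [-0.19-0.28j, (0.38+0.2j), (0.22-0.07j)]] + [[(-0.37-0j),(-0.23+0j),(1.12+0j)], [-0.39-0.00j,-0.24+0.00j,(1.17+0j)], [(0.35+0j),0.22-0.00j,(-1.04-0j)]]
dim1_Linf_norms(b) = [2.17, 1.64, 0.98]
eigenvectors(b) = [[(-0.77+0j), -0.77-0.00j, -0.58+0.00j], [(-0.38-0.38j), (-0.38+0.38j), (-0.61+0j)], [-0.33-0.08j, -0.33+0.08j, 0.54+0.00j]]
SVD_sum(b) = [[-1.19, 1.24, 2.02], [-1.07, 1.11, 1.81], [-0.01, 0.01, 0.01]] + [[0.01, -0.08, 0.06],[-0.01, 0.09, -0.06],[-0.08, 0.95, -0.63]] + [[0.25, 0.09, 0.10], [-0.28, -0.10, -0.11], [0.05, 0.02, 0.02]]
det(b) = -1.78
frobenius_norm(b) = 3.77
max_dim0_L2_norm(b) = 2.79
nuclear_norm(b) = 5.15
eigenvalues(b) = [(0.61+0.84j), (0.61-0.84j), (-1.66+0j)]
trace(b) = -0.43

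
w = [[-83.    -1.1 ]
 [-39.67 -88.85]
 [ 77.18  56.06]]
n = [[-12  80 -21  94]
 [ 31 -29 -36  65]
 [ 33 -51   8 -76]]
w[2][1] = 56.06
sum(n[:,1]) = 0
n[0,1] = 80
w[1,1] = -88.85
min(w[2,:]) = 56.06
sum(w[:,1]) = -33.889999999999986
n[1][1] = -29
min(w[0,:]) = -83.0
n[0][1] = 80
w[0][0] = -83.0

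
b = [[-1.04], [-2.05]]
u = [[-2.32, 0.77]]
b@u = [[2.41,-0.8], [4.76,-1.58]]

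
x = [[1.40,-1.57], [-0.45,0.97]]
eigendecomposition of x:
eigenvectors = [[0.92, 0.82],[-0.38, 0.57]]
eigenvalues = [2.05, 0.32]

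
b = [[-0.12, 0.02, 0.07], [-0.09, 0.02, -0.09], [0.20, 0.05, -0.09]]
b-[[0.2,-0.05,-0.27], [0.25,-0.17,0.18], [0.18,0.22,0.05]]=[[-0.32, 0.07, 0.34], [-0.34, 0.19, -0.27], [0.02, -0.17, -0.14]]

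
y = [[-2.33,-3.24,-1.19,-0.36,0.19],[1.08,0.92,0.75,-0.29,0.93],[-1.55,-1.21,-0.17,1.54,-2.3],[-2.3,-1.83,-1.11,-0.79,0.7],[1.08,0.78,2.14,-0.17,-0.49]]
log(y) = [[(0.6+2.22j),1.44+1.90j,0.68+0.64j,0.39+1.04j,-0.57-0.10j], [0.75+0.47j,(0.51+1.24j),-0.05+0.39j,(-0.6-0.41j),(0.81-0.42j)], [-1.38-0.80j,(-2.51-0.61j),(0.18-0.21j),0.64-0.43j,-1.26+0.00j], [1.27+1.43j,(1.76-0.53j),0.02-0.13j,(-0.05+2j),-0.34+0.77j], [1.29-1.81j,0.22-3.57j,1.17-1.14j,-0.56+0.68j,0.68+1.03j]]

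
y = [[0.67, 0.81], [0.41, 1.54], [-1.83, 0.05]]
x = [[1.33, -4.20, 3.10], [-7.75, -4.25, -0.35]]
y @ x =[[-5.39, -6.26, 1.79], [-11.39, -8.27, 0.73], [-2.82, 7.47, -5.69]]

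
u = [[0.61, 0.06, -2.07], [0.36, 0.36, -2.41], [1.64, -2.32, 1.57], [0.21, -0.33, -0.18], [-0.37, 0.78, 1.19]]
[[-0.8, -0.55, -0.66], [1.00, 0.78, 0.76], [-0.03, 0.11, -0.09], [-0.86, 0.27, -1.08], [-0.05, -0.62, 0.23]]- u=[[-1.41, -0.61, 1.41], [0.64, 0.42, 3.17], [-1.67, 2.43, -1.66], [-1.07, 0.6, -0.90], [0.32, -1.40, -0.96]]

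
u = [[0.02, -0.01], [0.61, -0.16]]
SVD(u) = [[-0.03, -1.00], [-1.00, 0.03]] @ diag([0.6310141669087306, 0.00459577637409757]) @ [[-0.97, 0.25], [0.25, 0.97]]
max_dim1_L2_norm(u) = 0.63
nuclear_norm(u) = 0.64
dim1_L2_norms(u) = [0.02, 0.63]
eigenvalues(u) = [-0.03, -0.11]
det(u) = 0.00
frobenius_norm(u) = 0.63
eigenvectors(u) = [[0.22, 0.07], [0.98, 1.0]]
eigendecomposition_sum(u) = [[-0.04, 0.0], [-0.17, 0.01]] + [[0.06, -0.01], [0.78, -0.17]]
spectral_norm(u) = 0.63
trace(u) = -0.14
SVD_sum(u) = [[0.02,-0.01],[0.61,-0.16]] + [[-0.00,-0.00], [0.00,0.00]]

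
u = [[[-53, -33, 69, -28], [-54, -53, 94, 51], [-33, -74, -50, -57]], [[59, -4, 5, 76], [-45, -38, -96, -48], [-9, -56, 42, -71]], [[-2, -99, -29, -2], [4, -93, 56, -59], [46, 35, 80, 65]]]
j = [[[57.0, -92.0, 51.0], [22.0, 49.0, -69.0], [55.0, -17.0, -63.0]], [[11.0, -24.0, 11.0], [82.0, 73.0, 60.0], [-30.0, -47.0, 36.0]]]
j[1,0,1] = -24.0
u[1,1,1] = -38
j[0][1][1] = 49.0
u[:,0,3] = [-28, 76, -2]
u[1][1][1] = -38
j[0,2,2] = -63.0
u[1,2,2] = 42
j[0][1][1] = 49.0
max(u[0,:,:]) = 94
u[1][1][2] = -96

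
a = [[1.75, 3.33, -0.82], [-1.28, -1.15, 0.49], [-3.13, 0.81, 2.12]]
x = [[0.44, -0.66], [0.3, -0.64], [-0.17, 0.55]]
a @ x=[[1.91,  -3.74],  [-0.99,  1.85],  [-1.49,  2.71]]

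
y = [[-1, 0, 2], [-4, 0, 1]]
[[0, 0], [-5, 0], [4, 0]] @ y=[[0, 0, 0], [5, 0, -10], [-4, 0, 8]]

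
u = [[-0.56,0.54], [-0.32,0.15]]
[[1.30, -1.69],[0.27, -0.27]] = u @ [[0.54, -1.24], [2.97, -4.42]]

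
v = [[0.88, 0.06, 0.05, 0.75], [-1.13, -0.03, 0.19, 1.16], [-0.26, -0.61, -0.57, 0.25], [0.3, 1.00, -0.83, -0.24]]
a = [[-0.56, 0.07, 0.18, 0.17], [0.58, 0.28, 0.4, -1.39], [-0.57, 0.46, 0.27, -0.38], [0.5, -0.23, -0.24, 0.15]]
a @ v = [[-0.57, 0.02, -0.26, -0.33], [-0.33, -1.61, 1.01, 1.19], [-1.21, -0.59, 0.22, 0.26], [0.81, 0.33, -0.01, 0.01]]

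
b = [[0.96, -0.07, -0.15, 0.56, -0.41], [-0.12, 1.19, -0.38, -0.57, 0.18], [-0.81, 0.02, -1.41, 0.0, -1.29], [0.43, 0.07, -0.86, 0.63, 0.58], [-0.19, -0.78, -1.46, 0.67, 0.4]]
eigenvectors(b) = [[(0.08+0j),(0.13+0j),-0.47+0.00j,(0.59+0j),0.59-0.00j], [0.10+0.00j,(-0.19+0j),0.45+0.00j,(-0.31+0.24j),-0.31-0.24j], [0.86+0.00j,-0.31+0.00j,(0.17+0j),(0.09+0.01j),0.09-0.01j], [(0.15+0j),(0.61+0j),(0.74+0j),(-0.42+0.17j),-0.42-0.17j], [(0.48+0j),0.70+0.00j,(0.08+0j),(-0.54-0.03j),(-0.54+0.03j)]]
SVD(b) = [[0.09, -0.31, -0.18, 0.87, 0.33], [-0.04, 0.41, 0.82, 0.18, 0.35], [0.68, 0.64, -0.24, 0.19, -0.21], [0.3, -0.42, 0.48, 0.18, -0.68], [0.66, -0.39, 0.1, -0.38, 0.50]] @ diag([2.446154740309899, 1.8703942670848746, 1.3802244820143859, 1.1461621598303438, 0.1361798617145947]) @ [[-0.19, -0.22, -0.89, 0.29, -0.19], [-0.52, 0.43, -0.04, -0.5, -0.55], [0.08, 0.68, -0.36, -0.14, 0.62], [0.7, 0.41, -0.06, 0.21, -0.54], [0.44, -0.37, -0.26, -0.78, 0.02]]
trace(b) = 1.77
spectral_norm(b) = 2.45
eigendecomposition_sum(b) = [[-0.05+0.00j,  (-0.02-0j),  (-0.15-0j),  0.03-0.00j,  (-0.09+0j)], [(-0.06+0j),  -0.03-0.00j,  -0.19-0.00j,  0.03-0.00j,  -0.11+0.00j], [-0.53+0.00j,  (-0.22-0j),  (-1.65-0j),  0.28-0.00j,  (-0.95+0j)], [(-0.09+0j),  -0.04-0.00j,  -0.28-0.00j,  (0.05-0j),  (-0.16+0j)], [-0.29+0.00j,  (-0.13-0j),  -0.92-0.00j,  0.16-0.00j,  (-0.53+0j)]] + [[0.17+0.00j, (-0.11+0j), (-0.08+0j), 0.18-0.00j, (0.09+0j)], [(-0.24-0j), (0.16-0j), (0.12-0j), -0.26+0.00j, (-0.12+0j)], [(-0.39-0j), (0.26-0j), (0.2-0j), (-0.43+0j), (-0.21+0j)], [(0.76+0j), (-0.51+0j), (-0.38+0j), (0.83-0j), (0.4+0j)], [0.87+0.00j, (-0.58+0j), -0.44+0.00j, (0.95-0j), (0.46+0j)]] + [[(0.1-0j),  0.17-0.00j,  -0.09-0.00j,  -0.21+0.00j,  0.17+0.00j], [-0.10+0.00j,  -0.16+0.00j,  0.08+0.00j,  (0.2-0j),  (-0.16+0j)], [-0.04+0.00j,  (-0.06+0j),  (0.03+0j),  0.07-0.00j,  (-0.06+0j)], [-0.16+0.00j,  (-0.26+0j),  0.14+0.00j,  0.33-0.00j,  (-0.26+0j)], [-0.02+0.00j,  -0.03+0.00j,  (0.02+0j),  (0.04-0j),  -0.03+0.00j]] + [[(0.37-0.81j), (-0.05-1.42j), 0.09+0.37j, (0.28+0.31j), -0.29-0.33j],[0.14+0.57j, (0.61+0.72j), (-0.2-0.16j), (-0.27-0.05j), 0.29+0.05j],[0.07-0.12j, (0.02-0.22j), (0.01+0.06j), 0.04+0.05j, -0.04-0.06j],[(-0.04+0.69j), 0.44+1.01j, -0.17-0.24j, (-0.29-0.14j), (0.3+0.16j)],[-0.38+0.72j, -0.02+1.30j, -0.06-0.34j, (-0.24-0.29j), (0.25+0.32j)]] + [[0.37+0.81j,-0.05+1.42j,0.09-0.37j,0.28-0.31j,-0.29+0.33j],[(0.14-0.57j),(0.61-0.72j),(-0.2+0.16j),-0.27+0.05j,0.29-0.05j],[(0.07+0.12j),(0.02+0.22j),0.01-0.06j,0.04-0.05j,(-0.04+0.06j)],[(-0.04-0.69j),(0.44-1.01j),(-0.17+0.24j),-0.29+0.14j,(0.3-0.16j)],[(-0.38-0.72j),(-0.02-1.3j),-0.06+0.34j,-0.24+0.29j,(0.25-0.32j)]]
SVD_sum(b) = [[-0.04,-0.05,-0.19,0.06,-0.04],[0.02,0.02,0.09,-0.03,0.02],[-0.31,-0.36,-1.47,0.48,-0.32],[-0.14,-0.16,-0.66,0.21,-0.14],[-0.30,-0.36,-1.45,0.47,-0.31]] + [[0.30, -0.25, 0.02, 0.29, 0.31], [-0.40, 0.33, -0.03, -0.39, -0.42], [-0.62, 0.51, -0.05, -0.59, -0.65], [0.41, -0.34, 0.03, 0.39, 0.43], [0.38, -0.31, 0.03, 0.36, 0.40]] + [[-0.02, -0.17, 0.09, 0.04, -0.15], [0.09, 0.77, -0.41, -0.16, 0.69], [-0.03, -0.23, 0.12, 0.05, -0.20], [0.05, 0.45, -0.24, -0.09, 0.41], [0.01, 0.09, -0.05, -0.02, 0.08]] + [[0.70, 0.41, -0.06, 0.21, -0.53],[0.15, 0.09, -0.01, 0.04, -0.11],[0.15, 0.09, -0.01, 0.05, -0.12],[0.15, 0.09, -0.01, 0.04, -0.11],[-0.31, -0.18, 0.03, -0.09, 0.23]] + [[0.02,-0.02,-0.01,-0.04,0.00], [0.02,-0.02,-0.01,-0.04,0.00], [-0.01,0.01,0.01,0.02,-0.0], [-0.04,0.03,0.02,0.07,-0.00], [0.03,-0.03,-0.02,-0.05,0.0]]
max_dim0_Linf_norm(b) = 1.46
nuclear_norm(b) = 6.98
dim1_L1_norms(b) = [2.15, 2.44, 3.53, 2.57, 3.5]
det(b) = -0.99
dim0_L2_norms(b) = [1.35, 1.43, 2.24, 1.22, 1.54]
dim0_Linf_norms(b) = [0.96, 1.19, 1.46, 0.67, 1.29]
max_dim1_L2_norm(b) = 2.08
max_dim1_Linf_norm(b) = 1.46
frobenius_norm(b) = 3.57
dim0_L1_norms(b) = [2.51, 2.13, 4.26, 2.43, 2.86]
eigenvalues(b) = [(-2.2+0j), (1.81+0j), (0.27+0j), (0.94+0.15j), (0.94-0.15j)]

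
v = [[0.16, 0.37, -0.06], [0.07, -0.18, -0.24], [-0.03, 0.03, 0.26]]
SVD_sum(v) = [[0.07, 0.33, 0.12],  [-0.05, -0.21, -0.08],  [0.02, 0.10, 0.03]] + [[0.08, 0.05, -0.18], [0.08, 0.05, -0.18], [-0.09, -0.05, 0.21]] + [[0.01, -0.00, 0.00],[0.04, -0.01, 0.01],[0.04, -0.01, 0.01]]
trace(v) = 0.24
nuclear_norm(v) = 0.87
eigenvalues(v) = [-0.22, 0.15, 0.31]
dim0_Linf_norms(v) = [0.16, 0.37, 0.26]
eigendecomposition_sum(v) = [[-0.03, 0.2, 0.1], [0.03, -0.2, -0.10], [-0.0, 0.03, 0.01]] + [[0.07, 0.11, 0.28], [0.00, 0.0, 0.00], [0.02, 0.03, 0.07]] + [[0.12, 0.06, -0.43], [0.04, 0.02, -0.15], [-0.05, -0.02, 0.17]]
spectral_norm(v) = 0.44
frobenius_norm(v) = 0.57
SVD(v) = [[0.81, -0.55, -0.21], [-0.53, -0.54, -0.65], [0.24, 0.64, -0.73]] @ diag([0.4359258933244355, 0.3692518191870264, 0.06341695007144832]) @ [[0.20, 0.92, 0.33], [-0.39, -0.23, 0.89], [-0.90, 0.30, -0.32]]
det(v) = -0.01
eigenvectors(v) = [[-0.70,0.97,-0.89], [0.71,0.02,-0.30], [-0.09,0.26,0.35]]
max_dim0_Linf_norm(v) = 0.37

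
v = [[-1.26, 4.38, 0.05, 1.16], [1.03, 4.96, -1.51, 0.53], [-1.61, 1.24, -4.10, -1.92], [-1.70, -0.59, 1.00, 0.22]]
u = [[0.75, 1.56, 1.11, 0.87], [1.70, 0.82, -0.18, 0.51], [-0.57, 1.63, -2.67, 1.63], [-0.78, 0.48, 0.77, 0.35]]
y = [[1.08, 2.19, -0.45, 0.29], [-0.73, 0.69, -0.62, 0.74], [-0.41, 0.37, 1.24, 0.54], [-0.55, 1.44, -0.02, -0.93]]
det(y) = -7.24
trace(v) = -0.18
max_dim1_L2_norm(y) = 2.5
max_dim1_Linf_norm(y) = 2.19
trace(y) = 2.08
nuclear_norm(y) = 6.93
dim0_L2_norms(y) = [1.47, 2.74, 1.46, 1.34]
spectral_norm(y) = 2.80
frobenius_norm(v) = 8.90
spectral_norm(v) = 7.16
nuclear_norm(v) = 14.48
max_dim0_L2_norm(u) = 3.0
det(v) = -6.35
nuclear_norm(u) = 8.05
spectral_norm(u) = 3.64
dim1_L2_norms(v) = [4.7, 5.31, 4.96, 2.07]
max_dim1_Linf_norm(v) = 4.96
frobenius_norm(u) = 4.81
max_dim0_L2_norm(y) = 2.74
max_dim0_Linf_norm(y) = 2.19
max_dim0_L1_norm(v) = 11.17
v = u @ y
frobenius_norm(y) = 3.68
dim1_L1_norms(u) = [4.29, 3.21, 6.5, 2.38]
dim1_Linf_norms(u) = [1.56, 1.7, 2.67, 0.78]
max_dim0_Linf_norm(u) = 2.67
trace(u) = -0.75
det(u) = 0.90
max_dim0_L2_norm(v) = 6.76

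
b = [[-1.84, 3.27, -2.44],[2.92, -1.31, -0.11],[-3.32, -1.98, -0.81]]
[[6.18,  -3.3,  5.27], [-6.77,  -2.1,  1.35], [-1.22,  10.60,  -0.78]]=b @ [[-1.28,-1.75,0.54], [2.20,-2.27,0.35], [1.38,-0.37,-2.10]]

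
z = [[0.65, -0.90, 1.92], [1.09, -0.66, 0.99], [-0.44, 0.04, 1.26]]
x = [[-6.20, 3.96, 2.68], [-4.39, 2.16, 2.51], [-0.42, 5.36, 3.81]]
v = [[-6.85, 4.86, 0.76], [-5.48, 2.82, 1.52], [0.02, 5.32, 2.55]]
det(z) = 0.59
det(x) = 33.82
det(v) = 52.00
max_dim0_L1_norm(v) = 13.0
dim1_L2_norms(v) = [8.43, 6.35, 5.9]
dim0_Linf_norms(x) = [6.2, 5.36, 3.81]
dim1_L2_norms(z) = [2.22, 1.61, 1.34]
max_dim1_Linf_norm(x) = 6.2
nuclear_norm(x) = 15.87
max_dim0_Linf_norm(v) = 6.85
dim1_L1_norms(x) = [12.84, 9.06, 9.59]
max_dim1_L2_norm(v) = 8.43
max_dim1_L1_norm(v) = 12.47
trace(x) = -0.23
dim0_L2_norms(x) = [7.61, 7.01, 5.29]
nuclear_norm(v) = 16.80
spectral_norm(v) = 11.09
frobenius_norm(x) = 11.62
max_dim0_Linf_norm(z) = 1.92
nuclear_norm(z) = 4.16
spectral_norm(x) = 10.71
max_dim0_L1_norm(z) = 4.17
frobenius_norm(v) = 12.09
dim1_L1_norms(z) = [3.47, 2.74, 1.74]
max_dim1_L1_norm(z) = 3.47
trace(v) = -1.48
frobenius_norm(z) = 3.05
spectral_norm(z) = 2.81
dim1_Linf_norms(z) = [1.92, 1.09, 1.26]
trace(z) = 1.25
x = v + z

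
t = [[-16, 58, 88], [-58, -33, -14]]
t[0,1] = 58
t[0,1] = 58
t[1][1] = -33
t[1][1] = -33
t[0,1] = 58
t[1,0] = -58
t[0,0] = -16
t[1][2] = -14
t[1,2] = -14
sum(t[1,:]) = -105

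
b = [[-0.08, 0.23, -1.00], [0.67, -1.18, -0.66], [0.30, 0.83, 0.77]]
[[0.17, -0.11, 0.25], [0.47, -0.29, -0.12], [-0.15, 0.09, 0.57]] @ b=[[-0.01, 0.38, 0.1],[-0.27, 0.35, -0.37],[0.24, 0.33, 0.53]]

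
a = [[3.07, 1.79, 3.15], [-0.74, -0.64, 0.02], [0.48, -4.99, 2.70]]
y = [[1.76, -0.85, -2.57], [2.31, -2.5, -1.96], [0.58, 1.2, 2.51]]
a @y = [[11.37,-3.3,-3.49], [-2.77,2.25,3.21], [-9.12,15.31,15.32]]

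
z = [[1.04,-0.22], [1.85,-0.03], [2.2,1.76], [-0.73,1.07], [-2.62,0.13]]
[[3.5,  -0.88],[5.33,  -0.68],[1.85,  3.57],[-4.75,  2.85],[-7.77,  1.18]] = z@[[2.84, -0.33], [-2.50, 2.44]]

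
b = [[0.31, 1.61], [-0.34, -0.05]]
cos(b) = [[1.23,-0.23], [0.05,1.28]]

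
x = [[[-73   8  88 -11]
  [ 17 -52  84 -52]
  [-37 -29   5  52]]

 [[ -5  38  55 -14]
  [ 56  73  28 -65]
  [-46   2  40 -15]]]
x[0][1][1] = -52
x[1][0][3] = -14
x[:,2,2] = [5, 40]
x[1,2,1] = 2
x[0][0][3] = -11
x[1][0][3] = -14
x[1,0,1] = 38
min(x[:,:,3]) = -65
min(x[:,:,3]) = -65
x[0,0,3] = -11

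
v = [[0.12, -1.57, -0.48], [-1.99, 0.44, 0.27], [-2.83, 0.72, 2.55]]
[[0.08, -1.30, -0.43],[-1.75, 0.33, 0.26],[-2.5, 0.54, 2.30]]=v @ [[0.88,0.02,-0.01], [0.02,0.83,0.0], [-0.01,0.00,0.89]]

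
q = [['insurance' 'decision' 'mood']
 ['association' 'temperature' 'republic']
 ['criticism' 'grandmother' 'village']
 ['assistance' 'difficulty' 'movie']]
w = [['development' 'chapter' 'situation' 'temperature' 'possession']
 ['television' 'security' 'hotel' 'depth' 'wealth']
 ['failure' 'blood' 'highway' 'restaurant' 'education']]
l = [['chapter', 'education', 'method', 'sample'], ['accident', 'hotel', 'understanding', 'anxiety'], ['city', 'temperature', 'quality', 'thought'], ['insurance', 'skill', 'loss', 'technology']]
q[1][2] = 'republic'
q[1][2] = 'republic'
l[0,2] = 'method'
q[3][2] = 'movie'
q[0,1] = 'decision'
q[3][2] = 'movie'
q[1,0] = 'association'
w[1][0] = 'television'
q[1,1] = 'temperature'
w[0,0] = 'development'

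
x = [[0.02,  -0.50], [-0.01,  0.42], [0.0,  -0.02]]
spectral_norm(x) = 0.65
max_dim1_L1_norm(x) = 0.52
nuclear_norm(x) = 0.66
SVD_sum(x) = [[0.02, -0.5], [-0.01, 0.42], [0.0, -0.02]] + [[0.0,0.0], [0.0,0.00], [-0.00,-0.0]]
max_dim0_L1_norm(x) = 0.94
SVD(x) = [[0.77, 0.64], [-0.64, 0.76], [0.03, -0.13]] @ diag([0.6536608268663465, 0.0052462768135218725]) @ [[0.03,-1.00], [1.0,0.03]]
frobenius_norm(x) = 0.65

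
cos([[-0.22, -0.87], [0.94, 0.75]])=[[1.40, 0.25], [-0.27, 1.12]]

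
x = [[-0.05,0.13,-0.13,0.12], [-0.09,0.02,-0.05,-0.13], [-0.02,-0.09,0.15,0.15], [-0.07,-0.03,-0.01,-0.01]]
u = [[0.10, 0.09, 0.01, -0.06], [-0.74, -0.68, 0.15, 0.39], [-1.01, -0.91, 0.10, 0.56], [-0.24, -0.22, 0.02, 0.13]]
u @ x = [[-0.01, 0.02, -0.02, 0.0], [0.07, -0.14, 0.15, 0.02], [0.09, -0.18, 0.19, 0.01], [0.02, -0.04, 0.04, 0.00]]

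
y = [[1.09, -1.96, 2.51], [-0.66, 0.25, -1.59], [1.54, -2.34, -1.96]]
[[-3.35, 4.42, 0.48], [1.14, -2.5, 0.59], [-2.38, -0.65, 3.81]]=y @ [[-0.52, 0.72, 0.31], [0.97, -0.28, -0.89], [-0.35, 1.23, -0.64]]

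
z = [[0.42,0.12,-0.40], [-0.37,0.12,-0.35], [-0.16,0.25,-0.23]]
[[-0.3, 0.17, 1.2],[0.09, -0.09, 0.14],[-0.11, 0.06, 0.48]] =z@[[-0.49, 0.34, 1.28], [-0.73, 0.53, 1.69], [0.01, 0.09, -1.16]]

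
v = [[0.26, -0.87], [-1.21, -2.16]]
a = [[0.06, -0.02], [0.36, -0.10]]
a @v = [[0.04, -0.01], [0.21, -0.10]]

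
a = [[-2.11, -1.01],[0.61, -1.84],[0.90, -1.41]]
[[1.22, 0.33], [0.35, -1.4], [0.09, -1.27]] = a @ [[-0.42, -0.45], [-0.33, 0.61]]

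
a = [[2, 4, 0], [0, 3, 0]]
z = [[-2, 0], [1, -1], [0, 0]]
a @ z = [[0, -4], [3, -3]]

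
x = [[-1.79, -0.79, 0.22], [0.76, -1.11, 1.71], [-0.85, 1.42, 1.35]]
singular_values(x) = [2.24, 2.18, 1.85]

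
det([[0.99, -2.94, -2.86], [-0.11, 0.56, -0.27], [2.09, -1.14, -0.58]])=4.209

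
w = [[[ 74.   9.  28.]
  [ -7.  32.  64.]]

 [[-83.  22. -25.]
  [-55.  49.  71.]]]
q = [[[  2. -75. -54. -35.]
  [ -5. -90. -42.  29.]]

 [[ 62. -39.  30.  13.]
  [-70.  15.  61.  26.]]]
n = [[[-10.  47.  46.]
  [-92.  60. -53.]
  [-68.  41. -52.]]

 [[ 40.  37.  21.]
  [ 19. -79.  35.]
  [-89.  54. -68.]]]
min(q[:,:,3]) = -35.0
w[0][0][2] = 28.0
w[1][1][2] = 71.0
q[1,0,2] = 30.0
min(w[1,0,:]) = -83.0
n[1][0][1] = 37.0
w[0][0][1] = 9.0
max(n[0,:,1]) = 60.0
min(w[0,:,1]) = 9.0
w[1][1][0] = -55.0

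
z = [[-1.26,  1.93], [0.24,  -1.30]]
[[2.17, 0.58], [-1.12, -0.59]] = z @[[-0.56, 0.32], [0.76, 0.51]]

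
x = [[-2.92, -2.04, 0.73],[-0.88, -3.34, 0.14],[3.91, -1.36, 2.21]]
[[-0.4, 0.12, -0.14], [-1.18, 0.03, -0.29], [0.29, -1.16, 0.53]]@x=[[0.51, 0.61, -0.58],[2.29, 2.7, -1.5],[2.25, 2.56, 1.22]]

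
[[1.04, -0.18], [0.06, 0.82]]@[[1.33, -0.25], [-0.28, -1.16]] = [[1.43,-0.05], [-0.15,-0.97]]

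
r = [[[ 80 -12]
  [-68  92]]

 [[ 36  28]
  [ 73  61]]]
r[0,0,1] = -12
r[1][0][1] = 28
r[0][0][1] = -12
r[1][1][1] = 61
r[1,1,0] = 73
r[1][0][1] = 28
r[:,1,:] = [[-68, 92], [73, 61]]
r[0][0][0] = 80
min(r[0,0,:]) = -12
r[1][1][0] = 73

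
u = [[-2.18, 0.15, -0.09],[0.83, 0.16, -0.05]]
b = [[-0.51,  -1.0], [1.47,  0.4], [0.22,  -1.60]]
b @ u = [[0.28, -0.24, 0.1], [-2.87, 0.28, -0.15], [-1.81, -0.22, 0.06]]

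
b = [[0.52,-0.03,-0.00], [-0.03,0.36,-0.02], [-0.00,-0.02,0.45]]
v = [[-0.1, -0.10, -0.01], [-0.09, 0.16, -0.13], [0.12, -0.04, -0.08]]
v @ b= [[-0.05, -0.03, -0.0], [-0.05, 0.06, -0.06], [0.06, -0.02, -0.04]]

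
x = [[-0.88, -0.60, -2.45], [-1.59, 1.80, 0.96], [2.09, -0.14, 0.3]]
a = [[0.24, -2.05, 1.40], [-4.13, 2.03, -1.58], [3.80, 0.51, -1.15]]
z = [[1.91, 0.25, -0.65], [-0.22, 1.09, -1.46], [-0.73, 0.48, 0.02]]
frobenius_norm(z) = 2.87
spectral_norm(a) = 5.84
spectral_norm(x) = 3.02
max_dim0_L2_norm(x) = 2.77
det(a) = 7.93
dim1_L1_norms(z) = [2.81, 2.77, 1.23]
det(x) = 6.59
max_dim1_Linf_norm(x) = 2.45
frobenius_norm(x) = 4.28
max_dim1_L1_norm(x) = 4.35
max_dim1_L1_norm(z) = 2.81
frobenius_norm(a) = 6.78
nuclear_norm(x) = 6.70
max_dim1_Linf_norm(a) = 4.13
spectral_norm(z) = 2.19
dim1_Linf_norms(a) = [2.05, 4.13, 3.8]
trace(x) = 1.22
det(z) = 1.20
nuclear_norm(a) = 9.65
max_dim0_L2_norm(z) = 2.06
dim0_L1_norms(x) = [4.56, 2.54, 3.71]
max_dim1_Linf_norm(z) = 1.91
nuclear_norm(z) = 4.33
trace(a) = 1.12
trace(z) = 3.02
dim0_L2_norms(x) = [2.77, 1.9, 2.65]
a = x @ z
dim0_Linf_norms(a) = [4.13, 2.05, 1.58]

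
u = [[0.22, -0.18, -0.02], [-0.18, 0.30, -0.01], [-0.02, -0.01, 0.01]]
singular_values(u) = [0.44, 0.08, 0.0]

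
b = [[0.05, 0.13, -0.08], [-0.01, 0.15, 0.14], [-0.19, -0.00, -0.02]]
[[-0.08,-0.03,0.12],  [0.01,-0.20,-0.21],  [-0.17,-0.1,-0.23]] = b @ [[0.80,0.60,1.33],[-0.54,-0.79,-0.26],[0.68,-0.55,-1.15]]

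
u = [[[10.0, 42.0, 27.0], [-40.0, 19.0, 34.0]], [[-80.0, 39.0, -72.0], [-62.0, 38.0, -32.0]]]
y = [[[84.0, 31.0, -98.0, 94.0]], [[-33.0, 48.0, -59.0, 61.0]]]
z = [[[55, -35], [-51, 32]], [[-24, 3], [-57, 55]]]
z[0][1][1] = 32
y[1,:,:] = [[-33.0, 48.0, -59.0, 61.0]]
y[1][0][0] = -33.0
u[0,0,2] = 27.0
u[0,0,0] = 10.0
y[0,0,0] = 84.0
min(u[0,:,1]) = 19.0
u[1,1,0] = -62.0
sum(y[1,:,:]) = 17.0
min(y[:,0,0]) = -33.0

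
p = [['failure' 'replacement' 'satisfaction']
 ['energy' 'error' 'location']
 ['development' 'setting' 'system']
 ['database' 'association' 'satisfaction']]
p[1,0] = 'energy'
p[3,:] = ['database', 'association', 'satisfaction']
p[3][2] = 'satisfaction'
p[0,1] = 'replacement'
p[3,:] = ['database', 'association', 'satisfaction']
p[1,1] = 'error'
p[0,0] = 'failure'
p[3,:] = ['database', 'association', 'satisfaction']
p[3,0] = 'database'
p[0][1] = 'replacement'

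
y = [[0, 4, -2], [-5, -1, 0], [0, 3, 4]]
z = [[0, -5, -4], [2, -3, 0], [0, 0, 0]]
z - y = [[0, -9, -2], [7, -2, 0], [0, -3, -4]]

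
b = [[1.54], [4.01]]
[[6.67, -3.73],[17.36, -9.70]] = b @[[4.33, -2.42]]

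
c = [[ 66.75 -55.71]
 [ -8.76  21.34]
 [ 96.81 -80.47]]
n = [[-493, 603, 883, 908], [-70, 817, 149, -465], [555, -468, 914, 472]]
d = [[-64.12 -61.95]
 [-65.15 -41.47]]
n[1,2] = 149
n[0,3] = 908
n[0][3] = 908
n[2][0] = 555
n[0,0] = -493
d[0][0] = -64.12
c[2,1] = -80.47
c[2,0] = 96.81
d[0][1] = -61.95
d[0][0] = -64.12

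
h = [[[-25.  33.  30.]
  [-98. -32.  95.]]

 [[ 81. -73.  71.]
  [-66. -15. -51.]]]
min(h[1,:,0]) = -66.0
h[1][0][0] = 81.0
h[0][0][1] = 33.0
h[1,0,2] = 71.0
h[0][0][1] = 33.0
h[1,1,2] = -51.0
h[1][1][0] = -66.0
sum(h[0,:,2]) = 125.0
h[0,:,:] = [[-25.0, 33.0, 30.0], [-98.0, -32.0, 95.0]]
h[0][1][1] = -32.0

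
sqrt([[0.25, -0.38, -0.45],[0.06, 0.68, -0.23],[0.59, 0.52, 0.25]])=[[0.64, -0.16, -0.36],[0.08, 0.86, -0.13],[0.43, 0.38, 0.67]]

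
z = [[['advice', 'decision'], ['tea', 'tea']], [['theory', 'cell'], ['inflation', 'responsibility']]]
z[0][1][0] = 'tea'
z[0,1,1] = 'tea'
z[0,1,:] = ['tea', 'tea']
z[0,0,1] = 'decision'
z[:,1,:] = [['tea', 'tea'], ['inflation', 'responsibility']]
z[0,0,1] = 'decision'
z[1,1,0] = 'inflation'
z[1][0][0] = 'theory'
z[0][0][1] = 'decision'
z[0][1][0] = 'tea'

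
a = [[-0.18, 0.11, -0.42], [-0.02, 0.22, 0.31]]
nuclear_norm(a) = 0.81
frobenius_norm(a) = 0.60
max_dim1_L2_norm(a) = 0.47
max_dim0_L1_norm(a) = 0.73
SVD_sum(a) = [[-0.11, -0.03, -0.43], [0.08, 0.02, 0.3]] + [[-0.07, 0.14, 0.01], [-0.1, 0.20, 0.01]]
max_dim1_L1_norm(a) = 0.71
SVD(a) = [[-0.82, 0.57], [0.57, 0.82]] @ diag([0.5404844500145861, 0.2714342632985568]) @ [[0.25, 0.07, 0.97], [-0.44, 0.90, 0.05]]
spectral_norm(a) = 0.54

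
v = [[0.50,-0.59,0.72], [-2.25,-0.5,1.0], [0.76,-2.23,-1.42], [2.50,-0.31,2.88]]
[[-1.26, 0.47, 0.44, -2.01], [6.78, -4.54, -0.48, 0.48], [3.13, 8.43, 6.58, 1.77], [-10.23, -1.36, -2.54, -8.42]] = v@[[-3.09, 1.55, 0.14, -1.10], [-1.78, -1.96, -2.12, 0.08], [-1.06, -2.03, -1.23, -1.96]]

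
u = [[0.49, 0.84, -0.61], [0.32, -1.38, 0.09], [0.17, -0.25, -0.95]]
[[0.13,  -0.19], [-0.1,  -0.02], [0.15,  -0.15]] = u @ [[-0.05, -0.19],[0.05, -0.02],[-0.18, 0.13]]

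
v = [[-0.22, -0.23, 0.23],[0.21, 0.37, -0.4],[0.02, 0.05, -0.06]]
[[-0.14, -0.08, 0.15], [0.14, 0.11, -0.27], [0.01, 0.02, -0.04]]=v @ [[0.62, 0.11, 0.08], [0.11, 0.07, -0.16], [0.08, -0.16, 0.58]]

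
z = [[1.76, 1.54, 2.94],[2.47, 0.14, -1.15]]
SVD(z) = [[-0.99,-0.17], [-0.17,0.99]] @ diag([3.7836501087713574, 2.690686130784209]) @ [[-0.57,-0.41,-0.71], [0.79,-0.05,-0.61]]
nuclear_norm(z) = 6.47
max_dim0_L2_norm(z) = 3.16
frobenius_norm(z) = 4.64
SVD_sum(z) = [[2.12, 1.52, 2.66], [0.36, 0.26, 0.46]] + [[-0.36,  0.02,  0.28],[2.11,  -0.12,  -1.61]]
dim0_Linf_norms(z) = [2.47, 1.54, 2.94]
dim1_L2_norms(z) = [3.76, 2.73]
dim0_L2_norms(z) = [3.03, 1.55, 3.16]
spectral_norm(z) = 3.78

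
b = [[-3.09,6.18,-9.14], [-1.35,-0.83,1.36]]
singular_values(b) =[11.52, 1.72]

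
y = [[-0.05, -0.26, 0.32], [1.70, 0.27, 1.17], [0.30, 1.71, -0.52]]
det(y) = 0.690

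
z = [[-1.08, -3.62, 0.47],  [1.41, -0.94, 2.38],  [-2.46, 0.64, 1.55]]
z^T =[[-1.08, 1.41, -2.46], [-3.62, -0.94, 0.64], [0.47, 2.38, 1.55]]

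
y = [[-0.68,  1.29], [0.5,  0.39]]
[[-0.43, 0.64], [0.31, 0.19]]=y @ [[0.62, -0.01], [-0.01, 0.49]]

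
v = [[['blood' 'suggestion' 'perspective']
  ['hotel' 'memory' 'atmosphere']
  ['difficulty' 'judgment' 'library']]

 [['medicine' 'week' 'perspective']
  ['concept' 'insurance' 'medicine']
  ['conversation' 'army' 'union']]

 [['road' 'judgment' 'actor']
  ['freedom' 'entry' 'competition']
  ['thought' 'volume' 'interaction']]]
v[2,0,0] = 'road'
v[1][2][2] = 'union'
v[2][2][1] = 'volume'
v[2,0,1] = 'judgment'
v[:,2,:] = [['difficulty', 'judgment', 'library'], ['conversation', 'army', 'union'], ['thought', 'volume', 'interaction']]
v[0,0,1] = 'suggestion'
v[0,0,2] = 'perspective'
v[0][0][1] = 'suggestion'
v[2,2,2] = 'interaction'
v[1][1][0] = 'concept'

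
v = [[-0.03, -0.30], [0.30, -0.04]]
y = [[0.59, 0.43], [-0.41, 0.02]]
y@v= [[0.11,-0.19],  [0.02,0.12]]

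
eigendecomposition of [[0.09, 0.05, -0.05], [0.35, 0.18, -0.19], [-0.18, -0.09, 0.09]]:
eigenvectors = [[-0.23+0.00j, 0.18-0.25j, 0.18+0.25j], [-0.87+0.00j, 0.39+0.49j, (0.39-0.49j)], [0.43+0.00j, 0.72+0.00j, (0.72-0j)]]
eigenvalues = [(0.37+0j), (-0+0j), (-0-0j)]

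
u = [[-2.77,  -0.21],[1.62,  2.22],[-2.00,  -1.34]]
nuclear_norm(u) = 5.93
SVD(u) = [[-0.58, -0.75], [0.59, -0.66], [-0.56, 0.08]] @ diag([4.284403144319916, 1.6459920099871745]) @ [[0.86, 0.51], [0.51, -0.86]]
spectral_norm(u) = 4.28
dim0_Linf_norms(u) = [2.77, 2.22]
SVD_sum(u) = [[-2.14, -1.27], [2.17, 1.29], [-2.07, -1.22]] + [[-0.63, 1.06], [-0.55, 0.93], [0.07, -0.12]]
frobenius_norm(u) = 4.59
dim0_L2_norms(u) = [3.78, 2.6]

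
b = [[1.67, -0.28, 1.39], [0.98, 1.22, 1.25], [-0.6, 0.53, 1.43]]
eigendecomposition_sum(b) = [[(0.85+0.07j),  (-0.46+0.24j),  0.16-0.77j],[(0.53-0.63j),  -0.07+0.49j,  (-0.51-0.56j)],[-0.29+0.38j,  (0.02-0.29j),  0.31+0.31j]] + [[0.85-0.07j, (-0.46-0.24j), 0.16+0.77j], [(0.53+0.63j), (-0.07-0.49j), -0.51+0.56j], [-0.29-0.38j, 0.02+0.29j, 0.31-0.31j]] + [[-0.04+0.00j, (0.64-0j), 1.07-0.00j],[-0.08+0.00j, 1.35-0.00j, (2.27-0j)],[(-0.03+0j), (0.48-0j), (0.81-0j)]]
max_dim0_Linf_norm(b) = 1.67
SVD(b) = [[-0.68, 0.58, 0.45], [-0.65, -0.21, -0.73], [-0.33, -0.79, 0.52]] @ diag([2.846982934436761, 1.6007364686790964, 0.910401520685585]) @ [[-0.56, -0.27, -0.78], [0.77, -0.52, -0.36], [-0.31, -0.81, 0.50]]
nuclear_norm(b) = 5.36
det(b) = 4.15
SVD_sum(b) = [[1.08,0.53,1.52],[1.03,0.51,1.46],[0.52,0.26,0.73]] + [[0.72, -0.48, -0.34], [-0.26, 0.18, 0.12], [-0.97, 0.66, 0.46]] + [[-0.13, -0.33, 0.20], [0.21, 0.53, -0.33], [-0.15, -0.38, 0.24]]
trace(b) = 4.32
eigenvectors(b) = [[-0.67+0.00j,(-0.67-0j),0.41+0.00j], [(-0.38+0.52j),-0.38-0.52j,(0.86+0j)], [(0.2-0.31j),0.20+0.31j,(0.31+0j)]]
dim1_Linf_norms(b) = [1.67, 1.25, 1.43]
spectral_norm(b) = 2.85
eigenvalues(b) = [(1.1+0.86j), (1.1-0.86j), (2.13+0j)]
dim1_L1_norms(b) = [3.34, 3.45, 2.56]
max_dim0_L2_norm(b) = 2.35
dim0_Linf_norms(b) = [1.67, 1.22, 1.43]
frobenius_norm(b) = 3.39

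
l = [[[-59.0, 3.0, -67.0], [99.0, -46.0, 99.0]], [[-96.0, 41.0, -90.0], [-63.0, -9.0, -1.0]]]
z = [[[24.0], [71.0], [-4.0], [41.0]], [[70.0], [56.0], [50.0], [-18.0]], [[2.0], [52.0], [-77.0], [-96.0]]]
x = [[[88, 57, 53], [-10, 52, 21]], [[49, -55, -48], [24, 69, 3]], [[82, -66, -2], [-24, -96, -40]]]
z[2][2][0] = -77.0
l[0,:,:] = [[-59.0, 3.0, -67.0], [99.0, -46.0, 99.0]]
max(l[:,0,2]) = -67.0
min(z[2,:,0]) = -96.0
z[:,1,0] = [71.0, 56.0, 52.0]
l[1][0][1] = 41.0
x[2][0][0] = 82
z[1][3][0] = -18.0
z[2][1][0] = 52.0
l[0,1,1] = -46.0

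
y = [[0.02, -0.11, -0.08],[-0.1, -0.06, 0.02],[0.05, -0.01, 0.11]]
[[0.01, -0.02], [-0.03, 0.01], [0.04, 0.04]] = y @ [[0.44, 0.03], [-0.10, -0.07], [0.18, 0.32]]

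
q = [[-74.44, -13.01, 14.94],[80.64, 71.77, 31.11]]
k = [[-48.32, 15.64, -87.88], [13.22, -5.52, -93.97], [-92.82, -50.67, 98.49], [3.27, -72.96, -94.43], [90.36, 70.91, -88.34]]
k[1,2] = -93.97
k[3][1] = -72.96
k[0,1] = 15.64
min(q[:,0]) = -74.44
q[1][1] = 71.77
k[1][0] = 13.22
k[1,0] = 13.22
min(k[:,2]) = -94.43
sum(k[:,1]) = -42.599999999999994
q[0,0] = -74.44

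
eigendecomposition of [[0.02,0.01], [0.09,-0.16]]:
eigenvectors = [[0.90, -0.05],[0.44, 1.00]]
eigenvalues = [0.02, -0.16]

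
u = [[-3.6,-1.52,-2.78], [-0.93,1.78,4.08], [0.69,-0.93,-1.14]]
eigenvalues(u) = [(-3.59+0j), (0.32+1.46j), (0.32-1.46j)]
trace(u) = -2.96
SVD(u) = [[-0.71, -0.70, 0.08], [0.68, -0.64, 0.36], [-0.20, 0.31, 0.93]] @ diag([5.818891372017935, 3.5079233004286228, 0.39252683852854586]) @ [[0.31, 0.42, 0.85],[0.95, -0.1, -0.29],[0.04, -0.90, 0.43]]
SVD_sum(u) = [[-1.26, -1.74, -3.51], [1.21, 1.67, 3.37], [-0.35, -0.49, -0.99]] + [[-2.34, 0.25, 0.71],[-2.14, 0.23, 0.65],[1.03, -0.11, -0.31]] + [[0.00,  -0.03,  0.01],[0.0,  -0.13,  0.06],[0.01,  -0.33,  0.16]]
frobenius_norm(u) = 6.81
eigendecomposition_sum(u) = [[(-3.5+0j), (-1.3+0j), (-1.8+0j)], [-1.05+0.00j, -0.39+0.00j, -0.54+0.00j], [0.59-0.00j, (0.22-0j), (0.3-0j)]] + [[-0.05+0.03j, -0.11-0.25j, (-0.49-0.28j)], [(0.06-0.24j), 1.09+0.45j, 2.31-0.61j], [(0.05+0.11j), -0.57+0.17j, (-0.72+0.98j)]] + [[(-0.05-0.03j), -0.11+0.25j, (-0.49+0.28j)], [(0.06+0.24j), (1.09-0.45j), (2.31+0.61j)], [(0.05-0.11j), -0.57-0.17j, -0.72-0.98j]]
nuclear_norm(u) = 9.72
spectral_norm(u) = 5.82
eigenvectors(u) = [[0.95+0.00j, (0.15+0.14j), 0.15-0.14j], [(0.28+0j), (-0.87+0j), (-0.87-0j)], [(-0.16+0j), 0.35-0.28j, (0.35+0.28j)]]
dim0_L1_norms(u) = [5.22, 4.23, 8.0]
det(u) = -8.01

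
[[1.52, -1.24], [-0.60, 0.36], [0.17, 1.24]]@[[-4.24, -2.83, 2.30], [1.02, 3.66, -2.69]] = [[-7.71, -8.84, 6.83], [2.91, 3.02, -2.35], [0.54, 4.06, -2.94]]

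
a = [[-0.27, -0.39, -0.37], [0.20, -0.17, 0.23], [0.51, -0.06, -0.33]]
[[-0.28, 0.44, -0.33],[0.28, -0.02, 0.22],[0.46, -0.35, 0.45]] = a @ [[1.01,-0.73,0.97], [-0.18,-0.67,0.04], [0.2,0.04,0.14]]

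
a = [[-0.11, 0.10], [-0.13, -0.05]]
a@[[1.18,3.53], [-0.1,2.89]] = [[-0.14, -0.1], [-0.15, -0.6]]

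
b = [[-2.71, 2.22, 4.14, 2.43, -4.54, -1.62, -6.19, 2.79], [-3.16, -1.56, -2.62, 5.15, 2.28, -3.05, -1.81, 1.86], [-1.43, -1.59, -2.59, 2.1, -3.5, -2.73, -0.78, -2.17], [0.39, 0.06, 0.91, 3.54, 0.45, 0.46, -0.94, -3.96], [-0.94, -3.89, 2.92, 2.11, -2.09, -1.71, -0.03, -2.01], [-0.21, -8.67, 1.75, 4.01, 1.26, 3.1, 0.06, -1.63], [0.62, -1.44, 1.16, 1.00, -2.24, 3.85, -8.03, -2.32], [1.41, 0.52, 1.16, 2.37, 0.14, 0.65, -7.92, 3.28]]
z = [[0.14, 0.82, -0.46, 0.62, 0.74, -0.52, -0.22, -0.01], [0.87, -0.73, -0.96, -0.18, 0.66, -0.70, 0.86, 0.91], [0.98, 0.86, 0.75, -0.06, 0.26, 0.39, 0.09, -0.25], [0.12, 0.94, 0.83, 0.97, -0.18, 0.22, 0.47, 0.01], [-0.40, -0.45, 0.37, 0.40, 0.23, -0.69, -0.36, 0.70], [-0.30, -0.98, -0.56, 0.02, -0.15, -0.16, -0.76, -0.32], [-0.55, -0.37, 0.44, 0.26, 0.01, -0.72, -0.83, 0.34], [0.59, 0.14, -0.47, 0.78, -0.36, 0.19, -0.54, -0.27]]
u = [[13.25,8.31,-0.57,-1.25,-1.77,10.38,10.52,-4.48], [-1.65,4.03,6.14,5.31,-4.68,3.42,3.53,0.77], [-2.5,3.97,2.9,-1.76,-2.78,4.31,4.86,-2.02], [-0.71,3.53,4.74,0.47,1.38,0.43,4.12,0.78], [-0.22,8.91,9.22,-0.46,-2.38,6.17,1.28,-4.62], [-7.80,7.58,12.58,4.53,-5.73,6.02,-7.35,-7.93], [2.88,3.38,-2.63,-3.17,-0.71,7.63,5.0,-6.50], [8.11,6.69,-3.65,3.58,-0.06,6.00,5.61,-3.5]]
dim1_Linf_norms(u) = [13.25, 6.14, 4.86, 4.74, 9.22, 12.58, 7.63, 8.11]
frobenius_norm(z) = 4.46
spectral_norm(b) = 14.99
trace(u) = 25.79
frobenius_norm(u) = 43.08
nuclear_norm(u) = 86.51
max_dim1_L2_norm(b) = 10.4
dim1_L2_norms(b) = [10.23, 8.19, 6.38, 5.52, 6.35, 10.4, 9.72, 9.12]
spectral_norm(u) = 31.34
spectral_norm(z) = 2.70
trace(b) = -7.06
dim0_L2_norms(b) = [4.78, 10.13, 6.77, 8.75, 7.02, 6.88, 13.05, 7.38]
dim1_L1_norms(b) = [26.64, 21.49, 16.89, 10.71, 15.7, 20.69, 20.66, 17.45]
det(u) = -533473.86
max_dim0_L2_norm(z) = 2.04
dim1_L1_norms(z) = [3.53, 5.87, 3.64, 3.74, 3.6, 3.25, 3.52, 3.34]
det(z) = 0.63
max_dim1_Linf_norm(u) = 13.25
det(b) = -840556.34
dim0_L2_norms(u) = [17.89, 17.51, 18.23, 8.76, 8.58, 17.51, 16.61, 12.81]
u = b @ z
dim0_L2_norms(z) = [1.63, 2.04, 1.8, 1.48, 1.14, 1.42, 1.64, 1.29]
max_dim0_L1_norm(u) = 46.4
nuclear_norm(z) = 10.66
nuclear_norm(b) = 57.23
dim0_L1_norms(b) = [10.87, 19.95, 17.25, 22.71, 16.5, 17.17, 25.76, 20.02]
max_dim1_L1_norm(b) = 26.64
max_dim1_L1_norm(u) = 59.52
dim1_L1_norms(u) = [50.53, 29.53, 25.1, 16.16, 33.26, 59.52, 31.9, 37.2]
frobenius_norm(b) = 23.86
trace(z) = 0.10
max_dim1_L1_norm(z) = 5.87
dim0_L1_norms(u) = [37.12, 46.4, 42.43, 20.53, 19.49, 44.36, 42.27, 30.6]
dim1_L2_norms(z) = [1.47, 2.18, 1.6, 1.68, 1.34, 1.45, 1.42, 1.31]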